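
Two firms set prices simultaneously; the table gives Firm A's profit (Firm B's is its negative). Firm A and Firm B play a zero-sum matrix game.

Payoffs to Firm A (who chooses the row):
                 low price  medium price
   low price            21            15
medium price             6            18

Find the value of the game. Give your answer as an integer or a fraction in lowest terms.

16

Row minima are 15 and 6, so Firm A's maximin is 15; column maxima are 21 and 18, so Firm B's minimax is 18. These differ, so the equilibrium is in mixed strategies.
Let Firm A play low price with probability p. Firm B is indifferent when 21p + 6(1−p) = 15p + 18(1−p), giving p = 2/3.
Let Firm B play low price with probability q. Firm A is indifferent when 21q + 15(1−q) = 6q + 18(1−q), giving q = 1/6.
The value is 21·(1/6) + (15)·(5/6) = 16.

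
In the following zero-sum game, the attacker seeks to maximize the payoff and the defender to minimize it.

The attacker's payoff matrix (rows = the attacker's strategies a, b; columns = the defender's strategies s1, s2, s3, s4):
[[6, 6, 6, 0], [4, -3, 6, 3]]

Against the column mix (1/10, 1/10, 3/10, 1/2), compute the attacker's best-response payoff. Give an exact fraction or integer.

17/5

a: (6)·(1/10) + (6)·(1/10) + (6)·(3/10) + (0)·(1/2) = 3.
b: (4)·(1/10) + (-3)·(1/10) + (6)·(3/10) + (3)·(1/2) = 17/5.
The best pure response is b with expected payoff 17/5.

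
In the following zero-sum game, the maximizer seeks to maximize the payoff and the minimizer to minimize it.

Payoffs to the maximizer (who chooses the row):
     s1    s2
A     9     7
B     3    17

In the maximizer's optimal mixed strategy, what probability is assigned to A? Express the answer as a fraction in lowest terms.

7/8

Row minima are 7 and 3, so the maximizer's maximin is 7; column maxima are 9 and 17, so the minimizer's minimax is 9. These differ, so the equilibrium is in mixed strategies.
Let the maximizer play A with probability p. The minimizer is indifferent when 9p + 3(1−p) = 7p + 17(1−p), giving p = 7/8.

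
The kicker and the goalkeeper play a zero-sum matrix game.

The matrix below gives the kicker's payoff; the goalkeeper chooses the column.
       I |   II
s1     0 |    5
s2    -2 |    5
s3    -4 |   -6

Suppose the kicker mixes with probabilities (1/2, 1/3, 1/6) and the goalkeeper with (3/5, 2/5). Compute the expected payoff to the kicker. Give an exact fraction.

7/15

Against (3/5, 2/5), each row's expected payoff is s1: 2; s2: 4/5; s3: -24/5.
Taking the (1/2, 1/3, 1/6)-weighted average: (1/2)·(2) + (1/3)·(4/5) + (1/6)·(-24/5) = 7/15.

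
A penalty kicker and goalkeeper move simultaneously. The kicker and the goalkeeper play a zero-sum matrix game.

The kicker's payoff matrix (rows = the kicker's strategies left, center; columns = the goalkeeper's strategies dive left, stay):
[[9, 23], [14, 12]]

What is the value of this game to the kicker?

107/8

Row minima are 9 and 12, so the kicker's maximin is 12; column maxima are 14 and 23, so the goalkeeper's minimax is 14. These differ, so the equilibrium is in mixed strategies.
Let the kicker play left with probability p. The goalkeeper is indifferent when 9p + 14(1−p) = 23p + 12(1−p), giving p = 1/8.
Let the goalkeeper play dive left with probability q. The kicker is indifferent when 9q + 23(1−q) = 14q + 12(1−q), giving q = 11/16.
The value is 9·(11/16) + (23)·(5/16) = 107/8.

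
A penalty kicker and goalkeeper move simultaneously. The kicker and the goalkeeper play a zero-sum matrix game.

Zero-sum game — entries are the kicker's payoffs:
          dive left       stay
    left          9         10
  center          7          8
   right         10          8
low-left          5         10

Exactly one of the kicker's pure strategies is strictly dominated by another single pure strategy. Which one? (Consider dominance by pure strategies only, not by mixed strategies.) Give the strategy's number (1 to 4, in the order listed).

2

Compare center with left: 9 > 7, 10 > 8.
So left strictly dominates center for the kicker; center is strictly dominated.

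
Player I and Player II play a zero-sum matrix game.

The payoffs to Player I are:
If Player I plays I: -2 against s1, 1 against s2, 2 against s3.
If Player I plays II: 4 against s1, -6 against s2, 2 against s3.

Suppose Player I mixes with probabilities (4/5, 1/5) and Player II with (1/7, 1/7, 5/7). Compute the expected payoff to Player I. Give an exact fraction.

Against (1/7, 1/7, 5/7), each row's expected payoff is I: 9/7; II: 8/7.
Taking the (4/5, 1/5)-weighted average: (4/5)·(9/7) + (1/5)·(8/7) = 44/35.

44/35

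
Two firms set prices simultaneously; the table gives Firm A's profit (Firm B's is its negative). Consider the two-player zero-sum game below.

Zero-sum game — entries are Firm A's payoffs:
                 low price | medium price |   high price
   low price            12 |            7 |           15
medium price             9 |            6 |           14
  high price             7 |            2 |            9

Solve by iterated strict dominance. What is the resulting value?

Row medium price is strictly dominated by row low price (12>9, 7>6, 15>14); eliminate medium price.
Row high price is strictly dominated by row low price (12>7, 7>2, 15>9); eliminate high price.
Column low price is strictly dominated by medium price for Firm B (7<12); eliminate low price.
Column high price is strictly dominated by medium price for Firm B (7<15); eliminate high price.
Only (low price, medium price) remains, with payoff 7.

7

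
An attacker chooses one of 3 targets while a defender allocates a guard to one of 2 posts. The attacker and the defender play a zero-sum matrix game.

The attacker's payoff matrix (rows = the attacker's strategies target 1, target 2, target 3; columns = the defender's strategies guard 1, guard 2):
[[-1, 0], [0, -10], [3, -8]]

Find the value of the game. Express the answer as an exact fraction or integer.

Row target 2 is strictly dominated by row target 3, so the attacker never plays it.
The remaining 2×2 game on (target 1, target 3) × (guard 1, guard 2) has no saddle point. Let the attacker play target 1 with probability p; indifference gives −p + 3(1−p) = −8(1−p), so p = 11/12.
Similarly the defender's optimal q on guard 1 is 2/3, and the value is -1·(2/3) + (0)·(1/3) = -2/3.

-2/3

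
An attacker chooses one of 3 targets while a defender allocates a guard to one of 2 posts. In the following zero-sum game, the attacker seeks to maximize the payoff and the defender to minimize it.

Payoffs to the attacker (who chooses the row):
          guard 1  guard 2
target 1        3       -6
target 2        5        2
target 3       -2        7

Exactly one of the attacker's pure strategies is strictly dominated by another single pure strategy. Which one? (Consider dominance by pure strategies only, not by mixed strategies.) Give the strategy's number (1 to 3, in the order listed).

Compare target 1 with target 2: 5 > 3, 2 > -6.
So target 2 strictly dominates target 1 for the attacker; target 1 is strictly dominated.

1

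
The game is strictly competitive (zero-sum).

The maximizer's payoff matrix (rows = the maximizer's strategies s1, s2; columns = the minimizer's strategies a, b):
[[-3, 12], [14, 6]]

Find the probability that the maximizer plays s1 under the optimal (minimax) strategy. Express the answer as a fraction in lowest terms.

Row minima are -3 and 6, so the maximizer's maximin is 6; column maxima are 14 and 12, so the minimizer's minimax is 12. These differ, so the equilibrium is in mixed strategies.
Let the maximizer play s1 with probability p. The minimizer is indifferent when −3p + 14(1−p) = 12p + 6(1−p), giving p = 8/23.

8/23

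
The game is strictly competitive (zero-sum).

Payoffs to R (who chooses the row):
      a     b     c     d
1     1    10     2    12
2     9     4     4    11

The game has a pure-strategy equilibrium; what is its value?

4

Row minima: 1, 4 → R's maximin is 4.
Column maxima: 9, 10, 4, 12 → C's minimax is 4.
They coincide at (2, c), so the value is 4.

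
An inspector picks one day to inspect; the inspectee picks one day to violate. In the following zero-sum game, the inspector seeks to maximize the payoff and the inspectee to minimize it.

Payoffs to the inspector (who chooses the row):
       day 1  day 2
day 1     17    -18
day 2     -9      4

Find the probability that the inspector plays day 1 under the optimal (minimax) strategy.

Row minima are -18 and -9, so the inspector's maximin is -9; column maxima are 17 and 4, so the inspectee's minimax is 4. These differ, so the equilibrium is in mixed strategies.
Let the inspector play day 1 with probability p. The inspectee is indifferent when 17p − 9(1−p) = −18p + 4(1−p), giving p = 13/48.

13/48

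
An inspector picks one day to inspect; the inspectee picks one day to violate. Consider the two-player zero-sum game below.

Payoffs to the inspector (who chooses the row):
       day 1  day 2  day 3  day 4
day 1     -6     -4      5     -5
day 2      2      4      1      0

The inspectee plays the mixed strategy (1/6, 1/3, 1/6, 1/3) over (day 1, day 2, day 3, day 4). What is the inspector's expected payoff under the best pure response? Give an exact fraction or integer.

day 1: (-6)·(1/6) + (-4)·(1/3) + (5)·(1/6) + (-5)·(1/3) = -19/6.
day 2: (2)·(1/6) + (4)·(1/3) + (1)·(1/6) + (0)·(1/3) = 11/6.
The best pure response is day 2 with expected payoff 11/6.

11/6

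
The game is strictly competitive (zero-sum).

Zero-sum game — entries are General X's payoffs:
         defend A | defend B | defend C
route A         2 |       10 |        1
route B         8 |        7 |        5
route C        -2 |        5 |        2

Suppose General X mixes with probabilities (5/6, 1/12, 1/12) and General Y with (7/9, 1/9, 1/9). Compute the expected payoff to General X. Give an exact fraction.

Against (7/9, 1/9, 1/9), each row's expected payoff is route A: 25/9; route B: 68/9; route C: -7/9.
Taking the (5/6, 1/12, 1/12)-weighted average: (5/6)·(25/9) + (1/12)·(68/9) + (1/12)·(-7/9) = 311/108.

311/108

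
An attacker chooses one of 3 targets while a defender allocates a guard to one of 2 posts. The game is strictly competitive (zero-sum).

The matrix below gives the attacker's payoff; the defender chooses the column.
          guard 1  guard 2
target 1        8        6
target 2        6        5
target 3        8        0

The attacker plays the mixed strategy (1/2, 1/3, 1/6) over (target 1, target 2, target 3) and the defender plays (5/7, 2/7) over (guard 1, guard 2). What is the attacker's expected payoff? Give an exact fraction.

Against (5/7, 2/7), each row's expected payoff is target 1: 52/7; target 2: 40/7; target 3: 40/7.
Taking the (1/2, 1/3, 1/6)-weighted average: (1/2)·(52/7) + (1/3)·(40/7) + (1/6)·(40/7) = 46/7.

46/7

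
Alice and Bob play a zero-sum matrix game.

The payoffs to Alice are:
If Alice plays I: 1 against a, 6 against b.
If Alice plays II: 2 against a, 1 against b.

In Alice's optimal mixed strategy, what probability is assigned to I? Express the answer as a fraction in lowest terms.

1/6

Row minima are 1 and 1, so Alice's maximin is 1; column maxima are 2 and 6, so Bob's minimax is 2. These differ, so the equilibrium is in mixed strategies.
Let Alice play I with probability p. Bob is indifferent when p + 2(1−p) = 6p + (1−p), giving p = 1/6.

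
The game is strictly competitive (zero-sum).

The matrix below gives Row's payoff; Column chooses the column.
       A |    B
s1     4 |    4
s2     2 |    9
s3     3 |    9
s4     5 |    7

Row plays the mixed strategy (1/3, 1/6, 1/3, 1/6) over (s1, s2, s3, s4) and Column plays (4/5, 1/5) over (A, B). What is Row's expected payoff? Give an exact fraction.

21/5

Against (4/5, 1/5), each row's expected payoff is s1: 4; s2: 17/5; s3: 21/5; s4: 27/5.
Taking the (1/3, 1/6, 1/3, 1/6)-weighted average: (1/3)·(4) + (1/6)·(17/5) + (1/3)·(21/5) + (1/6)·(27/5) = 21/5.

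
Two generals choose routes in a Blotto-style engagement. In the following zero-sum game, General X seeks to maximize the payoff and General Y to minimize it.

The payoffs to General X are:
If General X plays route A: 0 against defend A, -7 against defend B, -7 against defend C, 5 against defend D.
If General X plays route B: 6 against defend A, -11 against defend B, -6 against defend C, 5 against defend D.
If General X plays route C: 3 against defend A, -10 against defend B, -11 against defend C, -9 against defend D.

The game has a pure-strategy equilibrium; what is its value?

Row minima: -7, -11, -11 → General X's maximin is -7.
Column maxima: 6, -7, -6, 5 → General Y's minimax is -7.
They coincide at (route A, defend B), so the value is -7.

-7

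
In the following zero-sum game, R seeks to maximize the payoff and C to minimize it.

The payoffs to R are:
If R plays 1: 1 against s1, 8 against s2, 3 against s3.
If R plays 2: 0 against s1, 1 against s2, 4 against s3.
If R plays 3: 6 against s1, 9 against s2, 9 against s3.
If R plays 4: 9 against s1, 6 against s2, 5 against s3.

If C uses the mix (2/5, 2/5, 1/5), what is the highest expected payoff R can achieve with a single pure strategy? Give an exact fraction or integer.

39/5

1: (1)·(2/5) + (8)·(2/5) + (3)·(1/5) = 21/5.
2: (0)·(2/5) + (1)·(2/5) + (4)·(1/5) = 6/5.
3: (6)·(2/5) + (9)·(2/5) + (9)·(1/5) = 39/5.
4: (9)·(2/5) + (6)·(2/5) + (5)·(1/5) = 7.
The best pure response is 3 with expected payoff 39/5.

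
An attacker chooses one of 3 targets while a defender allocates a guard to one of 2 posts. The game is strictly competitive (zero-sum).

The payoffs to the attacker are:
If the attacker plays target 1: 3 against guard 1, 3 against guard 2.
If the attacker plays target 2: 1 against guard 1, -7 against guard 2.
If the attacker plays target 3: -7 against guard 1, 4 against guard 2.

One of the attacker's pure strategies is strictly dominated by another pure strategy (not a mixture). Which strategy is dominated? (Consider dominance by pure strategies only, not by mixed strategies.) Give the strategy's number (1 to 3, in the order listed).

2

Compare target 2 with target 1: 3 > 1, 3 > -7.
So target 1 strictly dominates target 2 for the attacker; target 2 is strictly dominated.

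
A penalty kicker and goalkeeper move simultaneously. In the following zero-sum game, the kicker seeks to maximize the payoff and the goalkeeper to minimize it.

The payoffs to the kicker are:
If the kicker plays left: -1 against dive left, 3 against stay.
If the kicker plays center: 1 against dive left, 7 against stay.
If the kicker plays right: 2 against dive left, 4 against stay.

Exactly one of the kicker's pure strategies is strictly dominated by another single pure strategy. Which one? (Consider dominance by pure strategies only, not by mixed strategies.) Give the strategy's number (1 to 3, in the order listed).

1

Compare left with center: 1 > -1, 7 > 3.
So center strictly dominates left for the kicker; left is strictly dominated.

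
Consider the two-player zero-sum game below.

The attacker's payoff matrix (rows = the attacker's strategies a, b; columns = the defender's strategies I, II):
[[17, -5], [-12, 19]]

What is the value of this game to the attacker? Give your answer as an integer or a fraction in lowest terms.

263/53

Row minima are -5 and -12, so the attacker's maximin is -5; column maxima are 17 and 19, so the defender's minimax is 17. These differ, so the equilibrium is in mixed strategies.
Let the attacker play a with probability p. The defender is indifferent when 17p − 12(1−p) = −5p + 19(1−p), giving p = 31/53.
Let the defender play I with probability q. The attacker is indifferent when 17q − 5(1−q) = −12q + 19(1−q), giving q = 24/53.
The value is 17·(24/53) + (-5)·(29/53) = 263/53.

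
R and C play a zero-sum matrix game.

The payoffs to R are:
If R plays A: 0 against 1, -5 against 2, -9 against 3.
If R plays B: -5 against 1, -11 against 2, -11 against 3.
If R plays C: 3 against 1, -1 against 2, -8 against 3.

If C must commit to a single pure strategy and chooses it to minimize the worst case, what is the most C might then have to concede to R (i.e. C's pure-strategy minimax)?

The worst case (largest entry) in each column is 1: 3, 2: -1, 3: -8.
The best (smallest) of these is -8.

-8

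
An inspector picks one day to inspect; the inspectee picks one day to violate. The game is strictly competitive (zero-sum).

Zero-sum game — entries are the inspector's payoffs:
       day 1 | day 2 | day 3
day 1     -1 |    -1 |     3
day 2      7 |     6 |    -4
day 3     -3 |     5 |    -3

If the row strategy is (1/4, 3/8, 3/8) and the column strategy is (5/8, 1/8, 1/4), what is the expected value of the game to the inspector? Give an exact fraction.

51/64

Against (5/8, 1/8, 1/4), each row's expected payoff is day 1: 0; day 2: 33/8; day 3: -2.
Taking the (1/4, 3/8, 3/8)-weighted average: (1/4)·(0) + (3/8)·(33/8) + (3/8)·(-2) = 51/64.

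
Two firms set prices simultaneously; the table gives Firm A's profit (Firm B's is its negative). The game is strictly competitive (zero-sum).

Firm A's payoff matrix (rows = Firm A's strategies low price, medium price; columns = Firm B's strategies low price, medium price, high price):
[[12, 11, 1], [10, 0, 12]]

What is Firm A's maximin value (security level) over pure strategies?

The worst-case payoff for each row is low price: 1, medium price: 0.
The best of these is 1.

1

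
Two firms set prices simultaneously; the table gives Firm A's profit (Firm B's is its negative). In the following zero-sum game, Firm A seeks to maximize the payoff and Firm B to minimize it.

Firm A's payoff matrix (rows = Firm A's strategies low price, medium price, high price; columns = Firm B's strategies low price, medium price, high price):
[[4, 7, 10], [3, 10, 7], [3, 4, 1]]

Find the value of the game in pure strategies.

4

Row minima: 4, 3, 1 → Firm A's maximin is 4.
Column maxima: 4, 10, 10 → Firm B's minimax is 4.
They coincide at (low price, low price), so the value is 4.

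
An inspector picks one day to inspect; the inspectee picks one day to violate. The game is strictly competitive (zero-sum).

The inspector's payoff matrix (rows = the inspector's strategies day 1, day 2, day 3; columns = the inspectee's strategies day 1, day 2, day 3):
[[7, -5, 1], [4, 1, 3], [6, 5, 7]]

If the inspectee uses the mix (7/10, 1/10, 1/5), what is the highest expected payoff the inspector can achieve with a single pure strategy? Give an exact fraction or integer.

61/10

day 1: (7)·(7/10) + (-5)·(1/10) + (1)·(1/5) = 23/5.
day 2: (4)·(7/10) + (1)·(1/10) + (3)·(1/5) = 7/2.
day 3: (6)·(7/10) + (5)·(1/10) + (7)·(1/5) = 61/10.
The best pure response is day 3 with expected payoff 61/10.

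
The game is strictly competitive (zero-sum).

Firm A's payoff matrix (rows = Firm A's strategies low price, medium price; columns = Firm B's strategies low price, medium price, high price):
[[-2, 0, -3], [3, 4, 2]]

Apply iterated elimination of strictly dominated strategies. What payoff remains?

2

Row low price is strictly dominated by row medium price (3>-2, 4>0, 2>-3); eliminate low price.
Column medium price is strictly dominated by low price for Firm B (3<4); eliminate medium price.
Column low price is strictly dominated by high price for Firm B (2<3); eliminate low price.
Only (medium price, high price) remains, with payoff 2.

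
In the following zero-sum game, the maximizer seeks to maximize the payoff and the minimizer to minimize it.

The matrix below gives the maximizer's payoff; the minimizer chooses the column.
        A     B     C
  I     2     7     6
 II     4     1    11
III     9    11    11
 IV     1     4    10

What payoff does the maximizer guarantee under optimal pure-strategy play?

9

Row minima: 2, 1, 9, 1 → the maximizer's maximin is 9.
Column maxima: 9, 11, 11 → the minimizer's minimax is 9.
They coincide at (III, A), so the value is 9.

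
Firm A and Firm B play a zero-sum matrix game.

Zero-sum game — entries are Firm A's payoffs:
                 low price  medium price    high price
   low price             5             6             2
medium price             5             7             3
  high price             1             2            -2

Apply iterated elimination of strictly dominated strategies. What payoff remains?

3

Column low price is strictly dominated by high price for Firm B (2<5, 3<5, -2<1); eliminate low price.
Column medium price is strictly dominated by high price for Firm B (2<6, 3<7, -2<2); eliminate medium price.
Row low price is strictly dominated by row medium price (3>2); eliminate low price.
Row high price is strictly dominated by row medium price (3>-2); eliminate high price.
Only (medium price, high price) remains, with payoff 3.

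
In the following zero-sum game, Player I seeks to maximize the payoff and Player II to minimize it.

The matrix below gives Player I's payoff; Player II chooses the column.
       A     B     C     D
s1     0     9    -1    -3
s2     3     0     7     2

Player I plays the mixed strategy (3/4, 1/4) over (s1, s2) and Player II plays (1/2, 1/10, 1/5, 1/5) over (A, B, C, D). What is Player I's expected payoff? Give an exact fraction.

Against (1/2, 1/10, 1/5, 1/5), each row's expected payoff is s1: 1/10; s2: 33/10.
Taking the (3/4, 1/4)-weighted average: (3/4)·(1/10) + (1/4)·(33/10) = 9/10.

9/10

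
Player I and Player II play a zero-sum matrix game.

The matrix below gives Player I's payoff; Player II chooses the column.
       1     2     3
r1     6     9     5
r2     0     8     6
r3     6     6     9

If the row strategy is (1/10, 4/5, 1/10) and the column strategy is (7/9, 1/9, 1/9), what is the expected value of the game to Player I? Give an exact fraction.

Against (7/9, 1/9, 1/9), each row's expected payoff is r1: 56/9; r2: 14/9; r3: 19/3.
Taking the (1/10, 4/5, 1/10)-weighted average: (1/10)·(56/9) + (4/5)·(14/9) + (1/10)·(19/3) = 5/2.

5/2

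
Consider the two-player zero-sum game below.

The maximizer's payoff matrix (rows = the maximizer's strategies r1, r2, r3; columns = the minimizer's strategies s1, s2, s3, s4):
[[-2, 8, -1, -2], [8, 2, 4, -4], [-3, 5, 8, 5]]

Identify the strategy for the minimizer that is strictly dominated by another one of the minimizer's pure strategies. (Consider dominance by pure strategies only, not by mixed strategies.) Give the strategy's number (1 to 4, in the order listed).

The minimizer prefers columns that give the maximizer less. Compare s3 with s4: -2 < -1, -4 < 4, 5 < 8.
So s4 strictly dominates s3 for the minimizer; s3 is strictly dominated.

3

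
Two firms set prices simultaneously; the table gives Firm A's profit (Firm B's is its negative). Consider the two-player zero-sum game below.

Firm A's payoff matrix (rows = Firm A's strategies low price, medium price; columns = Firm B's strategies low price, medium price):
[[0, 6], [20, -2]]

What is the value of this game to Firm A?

Row minima are 0 and -2, so Firm A's maximin is 0; column maxima are 20 and 6, so Firm B's minimax is 6. These differ, so the equilibrium is in mixed strategies.
Let Firm A play low price with probability p. Firm B is indifferent when 20(1−p) = 6p − 2(1−p), giving p = 11/14.
Let Firm B play low price with probability q. Firm A is indifferent when 6(1−q) = 20q − 2(1−q), giving q = 2/7.
The value is 0·(2/7) + (6)·(5/7) = 30/7.

30/7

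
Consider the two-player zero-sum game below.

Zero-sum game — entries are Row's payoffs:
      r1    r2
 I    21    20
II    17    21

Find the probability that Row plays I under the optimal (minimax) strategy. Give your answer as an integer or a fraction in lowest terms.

4/5

Row minima are 20 and 17, so Row's maximin is 20; column maxima are 21 and 21, so Column's minimax is 21. These differ, so the equilibrium is in mixed strategies.
Let Row play I with probability p. Column is indifferent when 21p + 17(1−p) = 20p + 21(1−p), giving p = 4/5.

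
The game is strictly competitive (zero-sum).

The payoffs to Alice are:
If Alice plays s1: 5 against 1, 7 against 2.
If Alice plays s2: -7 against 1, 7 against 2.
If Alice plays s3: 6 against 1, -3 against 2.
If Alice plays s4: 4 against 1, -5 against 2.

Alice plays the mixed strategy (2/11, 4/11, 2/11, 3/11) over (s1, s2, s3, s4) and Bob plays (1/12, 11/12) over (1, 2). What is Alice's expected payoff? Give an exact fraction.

Against (1/12, 11/12), each row's expected payoff is s1: 41/6; s2: 35/6; s3: -9/4; s4: -17/4.
Taking the (2/11, 4/11, 2/11, 3/11)-weighted average: (2/11)·(41/6) + (4/11)·(35/6) + (2/11)·(-9/4) + (3/11)·(-17/4) = 79/44.

79/44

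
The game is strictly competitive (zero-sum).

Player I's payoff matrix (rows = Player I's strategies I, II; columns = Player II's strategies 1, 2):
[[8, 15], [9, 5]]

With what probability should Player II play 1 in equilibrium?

10/11

Row minima are 8 and 5, so Player I's maximin is 8; column maxima are 9 and 15, so Player II's minimax is 9. These differ, so the equilibrium is in mixed strategies.
Let Player II play 1 with probability q. Player I is indifferent when 8q + 15(1−q) = 9q + 5(1−q), giving q = 10/11.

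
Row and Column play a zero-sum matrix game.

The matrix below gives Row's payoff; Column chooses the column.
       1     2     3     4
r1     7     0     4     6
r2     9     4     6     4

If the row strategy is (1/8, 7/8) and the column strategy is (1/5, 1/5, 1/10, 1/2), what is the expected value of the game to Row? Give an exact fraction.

Against (1/5, 1/5, 1/10, 1/2), each row's expected payoff is r1: 24/5; r2: 26/5.
Taking the (1/8, 7/8)-weighted average: (1/8)·(24/5) + (7/8)·(26/5) = 103/20.

103/20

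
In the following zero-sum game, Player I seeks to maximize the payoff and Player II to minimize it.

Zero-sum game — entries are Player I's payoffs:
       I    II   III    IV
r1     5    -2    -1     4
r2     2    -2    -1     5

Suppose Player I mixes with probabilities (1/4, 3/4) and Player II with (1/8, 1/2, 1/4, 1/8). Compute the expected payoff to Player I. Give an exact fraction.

-5/16

Against (1/8, 1/2, 1/4, 1/8), each row's expected payoff is r1: -1/8; r2: -3/8.
Taking the (1/4, 3/4)-weighted average: (1/4)·(-1/8) + (3/4)·(-3/8) = -5/16.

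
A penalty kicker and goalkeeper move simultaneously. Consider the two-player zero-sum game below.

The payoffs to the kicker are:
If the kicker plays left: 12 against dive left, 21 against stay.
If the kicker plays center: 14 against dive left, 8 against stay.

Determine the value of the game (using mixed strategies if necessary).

66/5

Row minima are 12 and 8, so the kicker's maximin is 12; column maxima are 14 and 21, so the goalkeeper's minimax is 14. These differ, so the equilibrium is in mixed strategies.
Let the kicker play left with probability p. The goalkeeper is indifferent when 12p + 14(1−p) = 21p + 8(1−p), giving p = 2/5.
Let the goalkeeper play dive left with probability q. The kicker is indifferent when 12q + 21(1−q) = 14q + 8(1−q), giving q = 13/15.
The value is 12·(13/15) + (21)·(2/15) = 66/5.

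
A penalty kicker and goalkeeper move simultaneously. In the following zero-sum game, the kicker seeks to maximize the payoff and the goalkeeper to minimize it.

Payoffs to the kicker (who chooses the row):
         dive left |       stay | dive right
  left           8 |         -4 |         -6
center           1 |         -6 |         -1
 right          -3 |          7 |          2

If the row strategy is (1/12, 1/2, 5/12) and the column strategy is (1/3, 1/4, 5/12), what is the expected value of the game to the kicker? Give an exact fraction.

Against (1/3, 1/4, 5/12), each row's expected payoff is left: -5/6; center: -19/12; right: 19/12.
Taking the (1/12, 1/2, 5/12)-weighted average: (1/12)·(-5/6) + (1/2)·(-19/12) + (5/12)·(19/12) = -29/144.

-29/144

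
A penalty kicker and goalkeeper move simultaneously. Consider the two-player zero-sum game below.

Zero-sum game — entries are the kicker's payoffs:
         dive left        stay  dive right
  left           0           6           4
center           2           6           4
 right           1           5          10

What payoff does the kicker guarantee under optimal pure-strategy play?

2

Row minima: 0, 2, 1 → the kicker's maximin is 2.
Column maxima: 2, 6, 10 → the goalkeeper's minimax is 2.
They coincide at (center, dive left), so the value is 2.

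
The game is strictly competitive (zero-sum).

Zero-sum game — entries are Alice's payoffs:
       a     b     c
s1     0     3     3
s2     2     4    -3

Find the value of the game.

Column b is strictly dominated by a for Bob (it gives Alice more in every row).
The remaining 2×2 game on (s1, s2) × (a, c) has no saddle point. Let Alice play s1 with probability p; indifference gives 2(1−p) = 3p − 3(1−p), so p = 5/8.
Similarly Bob's optimal q on a is 3/4, and the value is 0·(3/4) + (3)·(1/4) = 3/4.

3/4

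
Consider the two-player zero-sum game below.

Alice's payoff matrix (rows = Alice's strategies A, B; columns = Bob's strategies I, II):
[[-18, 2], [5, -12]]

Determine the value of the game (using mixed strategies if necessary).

-206/37

Row minima are -18 and -12, so Alice's maximin is -12; column maxima are 5 and 2, so Bob's minimax is 2. These differ, so the equilibrium is in mixed strategies.
Let Alice play A with probability p. Bob is indifferent when −18p + 5(1−p) = 2p − 12(1−p), giving p = 17/37.
Let Bob play I with probability q. Alice is indifferent when −18q + 2(1−q) = 5q − 12(1−q), giving q = 14/37.
The value is -18·(14/37) + (2)·(23/37) = -206/37.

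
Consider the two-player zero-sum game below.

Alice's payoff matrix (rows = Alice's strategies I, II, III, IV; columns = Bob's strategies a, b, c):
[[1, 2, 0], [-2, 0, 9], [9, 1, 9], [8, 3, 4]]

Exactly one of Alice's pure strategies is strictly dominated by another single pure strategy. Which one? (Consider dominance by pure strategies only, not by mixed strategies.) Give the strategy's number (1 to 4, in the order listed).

1

Compare I with IV: 8 > 1, 3 > 2, 4 > 0.
So IV strictly dominates I for Alice; I is strictly dominated.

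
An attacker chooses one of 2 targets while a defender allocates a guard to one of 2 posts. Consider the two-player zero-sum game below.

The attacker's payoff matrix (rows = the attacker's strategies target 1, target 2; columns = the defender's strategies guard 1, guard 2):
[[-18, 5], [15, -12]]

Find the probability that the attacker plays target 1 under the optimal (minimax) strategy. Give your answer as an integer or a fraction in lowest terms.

Row minima are -18 and -12, so the attacker's maximin is -12; column maxima are 15 and 5, so the defender's minimax is 5. These differ, so the equilibrium is in mixed strategies.
Let the attacker play target 1 with probability p. The defender is indifferent when −18p + 15(1−p) = 5p − 12(1−p), giving p = 27/50.

27/50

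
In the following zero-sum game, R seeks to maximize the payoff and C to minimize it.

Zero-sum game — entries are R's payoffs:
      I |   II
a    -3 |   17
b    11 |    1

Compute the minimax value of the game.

Row minima are -3 and 1, so R's maximin is 1; column maxima are 11 and 17, so C's minimax is 11. These differ, so the equilibrium is in mixed strategies.
Let R play a with probability p. C is indifferent when −3p + 11(1−p) = 17p + (1−p), giving p = 1/3.
Let C play I with probability q. R is indifferent when −3q + 17(1−q) = 11q + (1−q), giving q = 8/15.
The value is -3·(8/15) + (17)·(7/15) = 19/3.

19/3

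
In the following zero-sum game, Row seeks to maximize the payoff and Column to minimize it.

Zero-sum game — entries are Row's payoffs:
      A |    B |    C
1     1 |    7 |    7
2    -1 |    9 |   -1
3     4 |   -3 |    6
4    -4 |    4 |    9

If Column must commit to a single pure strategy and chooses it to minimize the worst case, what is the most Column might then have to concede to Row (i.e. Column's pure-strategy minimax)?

The worst case (largest entry) in each column is A: 4, B: 9, C: 9.
The best (smallest) of these is 4.

4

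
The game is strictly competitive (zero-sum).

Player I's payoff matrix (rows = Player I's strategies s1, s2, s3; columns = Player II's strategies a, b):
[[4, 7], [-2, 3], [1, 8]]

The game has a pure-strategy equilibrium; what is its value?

4

Row minima: 4, -2, 1 → Player I's maximin is 4.
Column maxima: 4, 8 → Player II's minimax is 4.
They coincide at (s1, a), so the value is 4.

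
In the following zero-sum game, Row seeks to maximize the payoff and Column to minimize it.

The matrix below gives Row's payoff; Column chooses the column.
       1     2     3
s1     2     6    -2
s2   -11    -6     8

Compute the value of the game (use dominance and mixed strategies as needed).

Column 2 is strictly dominated by 1 for Column (it gives Row more in every row).
The remaining 2×2 game on (s1, s2) × (1, 3) has no saddle point. Let Row play s1 with probability p; indifference gives 2p − 11(1−p) = −2p + 8(1−p), so p = 19/23.
Similarly Column's optimal q on 1 is 10/23, and the value is 2·(10/23) + (-2)·(13/23) = -6/23.

-6/23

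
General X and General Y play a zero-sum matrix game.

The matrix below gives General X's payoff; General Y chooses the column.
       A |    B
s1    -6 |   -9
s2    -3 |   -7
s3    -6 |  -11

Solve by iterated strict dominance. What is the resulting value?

-7

Column A is strictly dominated by B for General Y (-9<-6, -7<-3, -11<-6); eliminate A.
Row s3 is strictly dominated by row s1 (-9>-11); eliminate s3.
Row s1 is strictly dominated by row s2 (-7>-9); eliminate s1.
Only (s2, B) remains, with payoff -7.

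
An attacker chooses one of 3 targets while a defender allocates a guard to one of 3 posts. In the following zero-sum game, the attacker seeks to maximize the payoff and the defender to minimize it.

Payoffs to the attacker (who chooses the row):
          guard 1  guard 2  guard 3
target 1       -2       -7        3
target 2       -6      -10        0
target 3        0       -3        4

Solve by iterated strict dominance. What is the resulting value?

Row target 1 is strictly dominated by row target 3 (0>-2, -3>-7, 4>3); eliminate target 1.
Column guard 1 is strictly dominated by guard 2 for the defender (-10<-6, -3<0); eliminate guard 1.
Row target 2 is strictly dominated by row target 3 (-3>-10, 4>0); eliminate target 2.
Column guard 3 is strictly dominated by guard 2 for the defender (-3<4); eliminate guard 3.
Only (target 3, guard 2) remains, with payoff -3.

-3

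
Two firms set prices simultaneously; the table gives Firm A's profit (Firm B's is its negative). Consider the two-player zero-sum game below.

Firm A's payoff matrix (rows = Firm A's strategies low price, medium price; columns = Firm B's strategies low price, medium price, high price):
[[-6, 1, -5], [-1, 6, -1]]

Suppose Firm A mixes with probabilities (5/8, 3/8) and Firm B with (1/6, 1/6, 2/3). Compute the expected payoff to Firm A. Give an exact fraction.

-61/24

Against (1/6, 1/6, 2/3), each row's expected payoff is low price: -25/6; medium price: 1/6.
Taking the (5/8, 3/8)-weighted average: (5/8)·(-25/6) + (3/8)·(1/6) = -61/24.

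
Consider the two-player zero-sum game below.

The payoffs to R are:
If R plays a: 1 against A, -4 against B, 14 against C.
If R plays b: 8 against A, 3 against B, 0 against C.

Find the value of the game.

2

Column A is strictly dominated by B for C (it gives R more in every row).
The remaining 2×2 game on (a, b) × (B, C) has no saddle point. Let R play a with probability p; indifference gives −4p + 3(1−p) = 14p, so p = 1/7.
Similarly C's optimal q on B is 2/3, and the value is -4·(2/3) + (14)·(1/3) = 2.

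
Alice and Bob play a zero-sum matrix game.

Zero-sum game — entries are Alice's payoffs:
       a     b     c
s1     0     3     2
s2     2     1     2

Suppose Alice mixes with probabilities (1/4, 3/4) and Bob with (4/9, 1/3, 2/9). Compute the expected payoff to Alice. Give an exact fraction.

Against (4/9, 1/3, 2/9), each row's expected payoff is s1: 13/9; s2: 5/3.
Taking the (1/4, 3/4)-weighted average: (1/4)·(13/9) + (3/4)·(5/3) = 29/18.

29/18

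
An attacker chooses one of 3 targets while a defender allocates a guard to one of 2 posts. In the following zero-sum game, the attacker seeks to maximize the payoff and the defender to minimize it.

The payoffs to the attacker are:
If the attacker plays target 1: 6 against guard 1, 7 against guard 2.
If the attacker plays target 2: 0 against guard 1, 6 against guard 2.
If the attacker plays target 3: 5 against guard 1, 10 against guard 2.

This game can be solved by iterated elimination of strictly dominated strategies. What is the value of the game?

Column guard 2 is strictly dominated by guard 1 for the defender (6<7, 0<6, 5<10); eliminate guard 2.
Row target 2 is strictly dominated by row target 1 (6>0); eliminate target 2.
Row target 3 is strictly dominated by row target 1 (6>5); eliminate target 3.
Only (target 1, guard 1) remains, with payoff 6.

6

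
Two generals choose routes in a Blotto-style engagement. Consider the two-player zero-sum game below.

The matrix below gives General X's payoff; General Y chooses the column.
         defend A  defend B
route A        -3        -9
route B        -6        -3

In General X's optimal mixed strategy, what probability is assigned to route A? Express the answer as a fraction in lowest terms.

1/3

Row minima are -9 and -6, so General X's maximin is -6; column maxima are -3 and -3, so General Y's minimax is -3. These differ, so the equilibrium is in mixed strategies.
Let General X play route A with probability p. General Y is indifferent when −3p − 6(1−p) = −9p − 3(1−p), giving p = 1/3.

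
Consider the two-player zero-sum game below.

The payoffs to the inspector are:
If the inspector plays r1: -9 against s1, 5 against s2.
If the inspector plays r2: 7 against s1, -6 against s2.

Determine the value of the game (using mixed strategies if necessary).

Row minima are -9 and -6, so the inspector's maximin is -6; column maxima are 7 and 5, so the inspectee's minimax is 5. These differ, so the equilibrium is in mixed strategies.
Let the inspector play r1 with probability p. The inspectee is indifferent when −9p + 7(1−p) = 5p − 6(1−p), giving p = 13/27.
Let the inspectee play s1 with probability q. The inspector is indifferent when −9q + 5(1−q) = 7q − 6(1−q), giving q = 11/27.
The value is -9·(11/27) + (5)·(16/27) = -19/27.

-19/27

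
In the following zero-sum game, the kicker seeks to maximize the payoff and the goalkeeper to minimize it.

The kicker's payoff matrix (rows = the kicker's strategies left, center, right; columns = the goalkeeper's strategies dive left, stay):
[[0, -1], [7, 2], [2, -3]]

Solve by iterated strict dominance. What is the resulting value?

2

Row right is strictly dominated by row center (7>2, 2>-3); eliminate right.
Column dive left is strictly dominated by stay for the goalkeeper (-1<0, 2<7); eliminate dive left.
Row left is strictly dominated by row center (2>-1); eliminate left.
Only (center, stay) remains, with payoff 2.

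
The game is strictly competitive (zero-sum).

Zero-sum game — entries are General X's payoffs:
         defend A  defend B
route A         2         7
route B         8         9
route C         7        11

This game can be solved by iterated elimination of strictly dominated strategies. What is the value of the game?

8

Row route A is strictly dominated by row route B (8>2, 9>7); eliminate route A.
Column defend B is strictly dominated by defend A for General Y (8<9, 7<11); eliminate defend B.
Row route C is strictly dominated by row route B (8>7); eliminate route C.
Only (route B, defend A) remains, with payoff 8.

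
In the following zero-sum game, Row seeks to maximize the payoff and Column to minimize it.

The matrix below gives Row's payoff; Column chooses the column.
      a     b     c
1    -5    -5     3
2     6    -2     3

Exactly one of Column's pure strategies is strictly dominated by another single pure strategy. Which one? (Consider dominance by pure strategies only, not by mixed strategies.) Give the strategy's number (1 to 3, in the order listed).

Column prefers columns that give Row less. Compare c with b: -5 < 3, -2 < 3.
So b strictly dominates c for Column; c is strictly dominated.

3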